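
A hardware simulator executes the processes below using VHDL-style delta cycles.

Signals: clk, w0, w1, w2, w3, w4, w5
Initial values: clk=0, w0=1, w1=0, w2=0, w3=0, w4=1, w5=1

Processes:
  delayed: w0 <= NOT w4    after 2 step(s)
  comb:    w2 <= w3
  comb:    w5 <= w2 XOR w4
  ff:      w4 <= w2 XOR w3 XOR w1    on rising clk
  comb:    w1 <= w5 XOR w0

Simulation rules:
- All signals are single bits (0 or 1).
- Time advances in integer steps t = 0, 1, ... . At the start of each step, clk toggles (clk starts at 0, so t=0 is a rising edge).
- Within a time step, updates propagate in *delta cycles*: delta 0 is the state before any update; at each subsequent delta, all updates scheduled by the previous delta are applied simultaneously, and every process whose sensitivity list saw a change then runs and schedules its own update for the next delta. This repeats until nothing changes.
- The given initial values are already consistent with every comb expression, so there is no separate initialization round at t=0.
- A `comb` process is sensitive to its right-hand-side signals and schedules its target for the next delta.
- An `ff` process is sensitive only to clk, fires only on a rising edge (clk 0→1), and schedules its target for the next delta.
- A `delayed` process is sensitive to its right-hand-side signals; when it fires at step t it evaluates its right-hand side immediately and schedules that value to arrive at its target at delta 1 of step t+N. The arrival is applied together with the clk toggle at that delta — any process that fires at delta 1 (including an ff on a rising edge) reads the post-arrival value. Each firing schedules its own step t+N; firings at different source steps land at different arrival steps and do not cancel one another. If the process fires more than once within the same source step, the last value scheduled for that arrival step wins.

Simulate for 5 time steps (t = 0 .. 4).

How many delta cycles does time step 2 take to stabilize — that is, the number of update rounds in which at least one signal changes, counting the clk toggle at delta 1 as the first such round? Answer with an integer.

t0.Δ0 w0=1 w5=1 w3=0 w2=0 w1=0 clk=0 w4=1
t0.Δ1 w0=1 w5=1 w3=0 w2=0 w1=0 clk=1 w4=1
t0.Δ2 w0=1 w5=1 w3=0 w2=0 w1=0 clk=1 w4=0
t0.Δ3 w0=1 w5=0 w3=0 w2=0 w1=0 clk=1 w4=0
t0.Δ4 w0=1 w5=0 w3=0 w2=0 w1=1 clk=1 w4=0
t1.Δ0 w0=1 w5=0 w3=0 w2=0 w1=1 clk=1 w4=0
t1.Δ1 w0=1 w5=0 w3=0 w2=0 w1=1 clk=0 w4=0
t2.Δ0 w0=1 w5=0 w3=0 w2=0 w1=1 clk=0 w4=0
t2.Δ1 w0=1 w5=0 w3=0 w2=0 w1=1 clk=1 w4=0
t2.Δ2 w0=1 w5=0 w3=0 w2=0 w1=1 clk=1 w4=1
t2.Δ3 w0=1 w5=1 w3=0 w2=0 w1=1 clk=1 w4=1
t2.Δ4 w0=1 w5=1 w3=0 w2=0 w1=0 clk=1 w4=1
t3.Δ0 w0=1 w5=1 w3=0 w2=0 w1=0 clk=1 w4=1
t3.Δ1 w0=1 w5=1 w3=0 w2=0 w1=0 clk=0 w4=1
t4.Δ0 w0=1 w5=1 w3=0 w2=0 w1=0 clk=0 w4=1
t4.Δ1 w0=0 w5=1 w3=0 w2=0 w1=0 clk=1 w4=1
t4.Δ2 w0=0 w5=1 w3=0 w2=0 w1=1 clk=1 w4=0
t4.Δ3 w0=0 w5=0 w3=0 w2=0 w1=1 clk=1 w4=0
t4.Δ4 w0=0 w5=0 w3=0 w2=0 w1=0 clk=1 w4=0

4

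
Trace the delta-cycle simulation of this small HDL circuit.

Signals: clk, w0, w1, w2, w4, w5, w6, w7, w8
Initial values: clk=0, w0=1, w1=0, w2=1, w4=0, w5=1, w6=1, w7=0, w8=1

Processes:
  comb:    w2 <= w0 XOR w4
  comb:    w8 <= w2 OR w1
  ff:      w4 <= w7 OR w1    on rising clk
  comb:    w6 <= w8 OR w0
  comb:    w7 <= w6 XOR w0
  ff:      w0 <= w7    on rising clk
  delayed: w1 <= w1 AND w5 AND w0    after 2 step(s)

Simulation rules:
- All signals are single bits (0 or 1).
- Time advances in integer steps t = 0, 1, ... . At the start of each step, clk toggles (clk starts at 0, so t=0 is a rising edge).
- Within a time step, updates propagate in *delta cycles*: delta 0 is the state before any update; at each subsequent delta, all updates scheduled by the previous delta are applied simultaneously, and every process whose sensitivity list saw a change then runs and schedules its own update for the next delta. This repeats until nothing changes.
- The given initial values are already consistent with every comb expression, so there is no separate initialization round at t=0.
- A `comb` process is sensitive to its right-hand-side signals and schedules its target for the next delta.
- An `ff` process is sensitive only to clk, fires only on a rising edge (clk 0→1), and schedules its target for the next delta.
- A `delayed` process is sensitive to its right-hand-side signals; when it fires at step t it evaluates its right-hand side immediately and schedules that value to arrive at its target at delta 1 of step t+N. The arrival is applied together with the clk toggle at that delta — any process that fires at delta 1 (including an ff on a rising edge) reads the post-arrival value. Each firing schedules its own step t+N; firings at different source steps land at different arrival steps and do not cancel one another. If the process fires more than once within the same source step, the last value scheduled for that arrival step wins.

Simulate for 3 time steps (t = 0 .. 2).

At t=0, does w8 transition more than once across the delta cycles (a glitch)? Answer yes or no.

no

[bits: w0,w7,clk,w1,w5,w4,w6,w2,w8]
t=0: Δ0=100010111 Δ1=101010111 Δ2=001010111 Δ3=011010101 Δ4=011010100 Δ5=011010000 Δ6=001010000 | 6Δ
t=1: Δ0=001010000 Δ1=000010000 | 1Δ
t=2: Δ0=000010000 Δ1=001010000 | 1Δ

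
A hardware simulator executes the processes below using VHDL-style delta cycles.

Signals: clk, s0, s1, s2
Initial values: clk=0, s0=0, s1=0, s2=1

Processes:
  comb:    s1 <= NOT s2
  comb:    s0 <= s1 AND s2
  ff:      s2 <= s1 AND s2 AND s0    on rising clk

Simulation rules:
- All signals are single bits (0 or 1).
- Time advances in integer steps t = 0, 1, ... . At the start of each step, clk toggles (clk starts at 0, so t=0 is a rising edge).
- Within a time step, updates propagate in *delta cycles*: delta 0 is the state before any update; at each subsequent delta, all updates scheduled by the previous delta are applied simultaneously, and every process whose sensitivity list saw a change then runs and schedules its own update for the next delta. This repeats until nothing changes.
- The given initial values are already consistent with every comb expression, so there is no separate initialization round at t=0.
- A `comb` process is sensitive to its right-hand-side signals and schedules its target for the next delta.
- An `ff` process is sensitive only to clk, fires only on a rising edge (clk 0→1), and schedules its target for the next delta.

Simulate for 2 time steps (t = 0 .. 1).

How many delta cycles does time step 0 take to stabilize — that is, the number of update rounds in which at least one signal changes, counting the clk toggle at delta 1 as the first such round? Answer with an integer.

3

[bits: clk,s1,s2,s0]
t=0: Δ0=0010 Δ1=1010 Δ2=1000 Δ3=1100 | 3Δ
t=1: Δ0=1100 Δ1=0100 | 1Δ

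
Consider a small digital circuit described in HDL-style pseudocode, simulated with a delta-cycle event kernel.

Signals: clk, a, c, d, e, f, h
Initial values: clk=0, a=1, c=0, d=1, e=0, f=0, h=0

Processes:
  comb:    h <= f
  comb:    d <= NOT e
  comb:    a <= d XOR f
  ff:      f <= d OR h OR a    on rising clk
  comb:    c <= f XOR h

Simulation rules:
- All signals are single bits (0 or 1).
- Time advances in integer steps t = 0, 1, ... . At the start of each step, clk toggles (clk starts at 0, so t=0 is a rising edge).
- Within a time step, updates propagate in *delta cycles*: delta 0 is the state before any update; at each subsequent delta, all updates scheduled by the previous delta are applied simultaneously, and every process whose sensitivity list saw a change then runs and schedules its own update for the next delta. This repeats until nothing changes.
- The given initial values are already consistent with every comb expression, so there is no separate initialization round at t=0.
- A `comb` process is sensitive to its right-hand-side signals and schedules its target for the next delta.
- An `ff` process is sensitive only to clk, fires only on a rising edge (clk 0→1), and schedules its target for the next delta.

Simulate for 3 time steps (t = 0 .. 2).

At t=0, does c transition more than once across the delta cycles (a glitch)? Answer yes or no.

t=0 Δ0: e=0 a=1 f=0 h=0 clk=0 d=1 c=0
  Δ1: clk:0→1
  Δ2: f:0→1
  Δ3: a:1→0, h:0→1, c:0→1
  Δ4: c:1→0
  (4Δ to stable)
t=1 Δ0: e=0 a=0 f=1 h=1 clk=1 d=1 c=0
  Δ1: clk:1→0
  (1Δ to stable)
t=2 Δ0: e=0 a=0 f=1 h=1 clk=0 d=1 c=0
  Δ1: clk:0→1
  (1Δ to stable)

yes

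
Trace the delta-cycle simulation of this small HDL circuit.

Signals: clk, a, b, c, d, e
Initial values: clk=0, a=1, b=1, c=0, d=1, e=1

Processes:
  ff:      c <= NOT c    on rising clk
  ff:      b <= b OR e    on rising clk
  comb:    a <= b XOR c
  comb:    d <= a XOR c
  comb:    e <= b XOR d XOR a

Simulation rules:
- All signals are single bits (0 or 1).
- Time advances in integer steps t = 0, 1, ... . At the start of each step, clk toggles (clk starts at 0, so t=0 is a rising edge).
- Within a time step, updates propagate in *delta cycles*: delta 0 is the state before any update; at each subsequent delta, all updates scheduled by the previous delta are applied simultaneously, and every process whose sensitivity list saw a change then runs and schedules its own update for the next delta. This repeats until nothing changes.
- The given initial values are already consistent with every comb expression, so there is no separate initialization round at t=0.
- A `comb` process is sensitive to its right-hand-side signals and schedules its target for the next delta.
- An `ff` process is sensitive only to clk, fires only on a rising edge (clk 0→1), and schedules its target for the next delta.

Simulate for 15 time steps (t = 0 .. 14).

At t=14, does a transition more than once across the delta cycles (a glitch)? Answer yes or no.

no

[bits: d,c,a,b,clk,e]
t=0: Δ0=101101 Δ1=101111 Δ2=111111 Δ3=010111 Δ4=110111 Δ5=110110 | 5Δ
t=1: Δ0=110110 Δ1=110100 | 1Δ
t=2: Δ0=110100 Δ1=110110 Δ2=100110 Δ3=001110 Δ4=101110 Δ5=101111 | 5Δ
t=3: Δ0=101111 Δ1=101101 | 1Δ
t=4: Δ0=101101 Δ1=101111 Δ2=111111 Δ3=010111 Δ4=110111 Δ5=110110 | 5Δ
t=5: Δ0=110110 Δ1=110100 | 1Δ
t=6: Δ0=110100 Δ1=110110 Δ2=100110 Δ3=001110 Δ4=101110 Δ5=101111 | 5Δ
t=7: Δ0=101111 Δ1=101101 | 1Δ
t=8: Δ0=101101 Δ1=101111 Δ2=111111 Δ3=010111 Δ4=110111 Δ5=110110 | 5Δ
t=9: Δ0=110110 Δ1=110100 | 1Δ
t=10: Δ0=110100 Δ1=110110 Δ2=100110 Δ3=001110 Δ4=101110 Δ5=101111 | 5Δ
t=11: Δ0=101111 Δ1=101101 | 1Δ
t=12: Δ0=101101 Δ1=101111 Δ2=111111 Δ3=010111 Δ4=110111 Δ5=110110 | 5Δ
t=13: Δ0=110110 Δ1=110100 | 1Δ
t=14: Δ0=110100 Δ1=110110 Δ2=100110 Δ3=001110 Δ4=101110 Δ5=101111 | 5Δ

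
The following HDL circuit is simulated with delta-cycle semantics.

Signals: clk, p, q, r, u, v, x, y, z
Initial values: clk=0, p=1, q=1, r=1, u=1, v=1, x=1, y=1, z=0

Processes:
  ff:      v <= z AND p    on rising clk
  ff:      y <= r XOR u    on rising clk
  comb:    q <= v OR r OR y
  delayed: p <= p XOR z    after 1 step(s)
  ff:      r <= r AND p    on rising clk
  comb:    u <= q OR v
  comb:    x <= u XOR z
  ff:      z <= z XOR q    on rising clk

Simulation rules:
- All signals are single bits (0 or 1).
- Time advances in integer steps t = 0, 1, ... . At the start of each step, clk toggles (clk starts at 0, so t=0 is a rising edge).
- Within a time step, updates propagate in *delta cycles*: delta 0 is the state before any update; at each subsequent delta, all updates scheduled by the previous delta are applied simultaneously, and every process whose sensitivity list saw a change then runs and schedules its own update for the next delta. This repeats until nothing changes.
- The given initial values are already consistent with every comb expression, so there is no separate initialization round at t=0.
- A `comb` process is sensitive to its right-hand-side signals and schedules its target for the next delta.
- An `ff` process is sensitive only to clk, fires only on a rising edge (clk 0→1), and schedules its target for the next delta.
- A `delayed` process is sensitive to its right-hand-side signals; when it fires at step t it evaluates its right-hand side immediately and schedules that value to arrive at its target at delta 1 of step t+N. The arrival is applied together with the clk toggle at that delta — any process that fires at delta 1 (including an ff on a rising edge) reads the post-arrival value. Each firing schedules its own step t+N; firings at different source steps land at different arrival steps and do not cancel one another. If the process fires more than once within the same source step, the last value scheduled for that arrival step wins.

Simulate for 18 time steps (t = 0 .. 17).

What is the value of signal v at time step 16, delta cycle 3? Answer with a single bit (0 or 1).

0

t0.Δ0 v=1 p=1 q=1 clk=0 y=1 x=1 r=1 u=1 z=0
t0.Δ1 v=1 p=1 q=1 clk=1 y=1 x=1 r=1 u=1 z=0
t0.Δ2 v=0 p=1 q=1 clk=1 y=0 x=1 r=1 u=1 z=1
t0.Δ3 v=0 p=1 q=1 clk=1 y=0 x=0 r=1 u=1 z=1
t1.Δ0 v=0 p=1 q=1 clk=1 y=0 x=0 r=1 u=1 z=1
t1.Δ1 v=0 p=0 q=1 clk=0 y=0 x=0 r=1 u=1 z=1
t2.Δ0 v=0 p=0 q=1 clk=0 y=0 x=0 r=1 u=1 z=1
t2.Δ1 v=0 p=1 q=1 clk=1 y=0 x=0 r=1 u=1 z=1
t2.Δ2 v=1 p=1 q=1 clk=1 y=0 x=0 r=1 u=1 z=0
t2.Δ3 v=1 p=1 q=1 clk=1 y=0 x=1 r=1 u=1 z=0
t3.Δ0 v=1 p=1 q=1 clk=1 y=0 x=1 r=1 u=1 z=0
t3.Δ1 v=1 p=1 q=1 clk=0 y=0 x=1 r=1 u=1 z=0
t4.Δ0 v=1 p=1 q=1 clk=0 y=0 x=1 r=1 u=1 z=0
t4.Δ1 v=1 p=1 q=1 clk=1 y=0 x=1 r=1 u=1 z=0
t4.Δ2 v=0 p=1 q=1 clk=1 y=0 x=1 r=1 u=1 z=1
t4.Δ3 v=0 p=1 q=1 clk=1 y=0 x=0 r=1 u=1 z=1
t5.Δ0 v=0 p=1 q=1 clk=1 y=0 x=0 r=1 u=1 z=1
t5.Δ1 v=0 p=0 q=1 clk=0 y=0 x=0 r=1 u=1 z=1
t6.Δ0 v=0 p=0 q=1 clk=0 y=0 x=0 r=1 u=1 z=1
t6.Δ1 v=0 p=1 q=1 clk=1 y=0 x=0 r=1 u=1 z=1
t6.Δ2 v=1 p=1 q=1 clk=1 y=0 x=0 r=1 u=1 z=0
t6.Δ3 v=1 p=1 q=1 clk=1 y=0 x=1 r=1 u=1 z=0
t7.Δ0 v=1 p=1 q=1 clk=1 y=0 x=1 r=1 u=1 z=0
t7.Δ1 v=1 p=1 q=1 clk=0 y=0 x=1 r=1 u=1 z=0
t8.Δ0 v=1 p=1 q=1 clk=0 y=0 x=1 r=1 u=1 z=0
t8.Δ1 v=1 p=1 q=1 clk=1 y=0 x=1 r=1 u=1 z=0
t8.Δ2 v=0 p=1 q=1 clk=1 y=0 x=1 r=1 u=1 z=1
t8.Δ3 v=0 p=1 q=1 clk=1 y=0 x=0 r=1 u=1 z=1
t9.Δ0 v=0 p=1 q=1 clk=1 y=0 x=0 r=1 u=1 z=1
t9.Δ1 v=0 p=0 q=1 clk=0 y=0 x=0 r=1 u=1 z=1
t10.Δ0 v=0 p=0 q=1 clk=0 y=0 x=0 r=1 u=1 z=1
t10.Δ1 v=0 p=1 q=1 clk=1 y=0 x=0 r=1 u=1 z=1
t10.Δ2 v=1 p=1 q=1 clk=1 y=0 x=0 r=1 u=1 z=0
t10.Δ3 v=1 p=1 q=1 clk=1 y=0 x=1 r=1 u=1 z=0
t11.Δ0 v=1 p=1 q=1 clk=1 y=0 x=1 r=1 u=1 z=0
t11.Δ1 v=1 p=1 q=1 clk=0 y=0 x=1 r=1 u=1 z=0
t12.Δ0 v=1 p=1 q=1 clk=0 y=0 x=1 r=1 u=1 z=0
t12.Δ1 v=1 p=1 q=1 clk=1 y=0 x=1 r=1 u=1 z=0
t12.Δ2 v=0 p=1 q=1 clk=1 y=0 x=1 r=1 u=1 z=1
t12.Δ3 v=0 p=1 q=1 clk=1 y=0 x=0 r=1 u=1 z=1
t13.Δ0 v=0 p=1 q=1 clk=1 y=0 x=0 r=1 u=1 z=1
t13.Δ1 v=0 p=0 q=1 clk=0 y=0 x=0 r=1 u=1 z=1
t14.Δ0 v=0 p=0 q=1 clk=0 y=0 x=0 r=1 u=1 z=1
t14.Δ1 v=0 p=1 q=1 clk=1 y=0 x=0 r=1 u=1 z=1
t14.Δ2 v=1 p=1 q=1 clk=1 y=0 x=0 r=1 u=1 z=0
t14.Δ3 v=1 p=1 q=1 clk=1 y=0 x=1 r=1 u=1 z=0
t15.Δ0 v=1 p=1 q=1 clk=1 y=0 x=1 r=1 u=1 z=0
t15.Δ1 v=1 p=1 q=1 clk=0 y=0 x=1 r=1 u=1 z=0
t16.Δ0 v=1 p=1 q=1 clk=0 y=0 x=1 r=1 u=1 z=0
t16.Δ1 v=1 p=1 q=1 clk=1 y=0 x=1 r=1 u=1 z=0
t16.Δ2 v=0 p=1 q=1 clk=1 y=0 x=1 r=1 u=1 z=1
t16.Δ3 v=0 p=1 q=1 clk=1 y=0 x=0 r=1 u=1 z=1
t17.Δ0 v=0 p=1 q=1 clk=1 y=0 x=0 r=1 u=1 z=1
t17.Δ1 v=0 p=0 q=1 clk=0 y=0 x=0 r=1 u=1 z=1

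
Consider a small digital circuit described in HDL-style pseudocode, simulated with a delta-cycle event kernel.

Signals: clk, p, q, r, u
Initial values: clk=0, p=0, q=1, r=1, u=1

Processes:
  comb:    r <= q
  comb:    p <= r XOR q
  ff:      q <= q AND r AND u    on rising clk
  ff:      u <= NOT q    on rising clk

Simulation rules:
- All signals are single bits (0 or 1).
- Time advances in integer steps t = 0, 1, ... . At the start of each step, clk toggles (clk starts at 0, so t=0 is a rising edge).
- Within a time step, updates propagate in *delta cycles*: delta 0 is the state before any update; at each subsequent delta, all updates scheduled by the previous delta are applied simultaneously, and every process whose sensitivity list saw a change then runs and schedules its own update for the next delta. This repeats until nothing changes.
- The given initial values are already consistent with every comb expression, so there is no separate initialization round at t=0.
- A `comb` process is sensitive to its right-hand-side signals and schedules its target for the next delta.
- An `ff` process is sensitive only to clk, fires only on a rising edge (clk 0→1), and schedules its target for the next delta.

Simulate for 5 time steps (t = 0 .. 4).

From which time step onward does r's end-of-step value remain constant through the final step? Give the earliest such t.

2

t=0 Δ0: q=1 clk=0 p=0 r=1 u=1
  Δ1: clk:0→1
  Δ2: u:1→0
  (2Δ to stable)
t=1 Δ0: q=1 clk=1 p=0 r=1 u=0
  Δ1: clk:1→0
  (1Δ to stable)
t=2 Δ0: q=1 clk=0 p=0 r=1 u=0
  Δ1: clk:0→1
  Δ2: q:1→0
  Δ3: p:0→1, r:1→0
  Δ4: p:1→0
  (4Δ to stable)
t=3 Δ0: q=0 clk=1 p=0 r=0 u=0
  Δ1: clk:1→0
  (1Δ to stable)
t=4 Δ0: q=0 clk=0 p=0 r=0 u=0
  Δ1: clk:0→1
  Δ2: u:0→1
  (2Δ to stable)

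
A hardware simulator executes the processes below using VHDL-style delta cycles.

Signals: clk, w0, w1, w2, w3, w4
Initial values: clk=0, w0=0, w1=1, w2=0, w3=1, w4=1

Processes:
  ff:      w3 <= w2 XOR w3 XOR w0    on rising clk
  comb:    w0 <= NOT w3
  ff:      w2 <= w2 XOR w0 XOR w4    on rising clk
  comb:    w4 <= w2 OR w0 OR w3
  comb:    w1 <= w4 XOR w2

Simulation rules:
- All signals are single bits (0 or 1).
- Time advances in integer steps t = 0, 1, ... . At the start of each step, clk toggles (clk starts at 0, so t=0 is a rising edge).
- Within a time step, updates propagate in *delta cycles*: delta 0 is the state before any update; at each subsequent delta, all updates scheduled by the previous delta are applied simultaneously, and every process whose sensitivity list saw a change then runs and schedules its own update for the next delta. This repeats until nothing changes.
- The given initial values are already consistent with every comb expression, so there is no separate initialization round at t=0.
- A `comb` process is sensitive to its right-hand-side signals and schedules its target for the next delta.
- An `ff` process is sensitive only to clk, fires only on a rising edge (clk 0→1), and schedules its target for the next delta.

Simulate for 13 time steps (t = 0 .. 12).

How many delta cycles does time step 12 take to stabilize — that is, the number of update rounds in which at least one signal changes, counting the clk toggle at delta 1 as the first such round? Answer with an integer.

t=0 Δ0: w2=0 w3=1 w4=1 w0=0 w1=1 clk=0
  Δ1: clk:0→1
  Δ2: w2:0→1
  Δ3: w1:1→0
  (3Δ to stable)
t=1 Δ0: w2=1 w3=1 w4=1 w0=0 w1=0 clk=1
  Δ1: clk:1→0
  (1Δ to stable)
t=2 Δ0: w2=1 w3=1 w4=1 w0=0 w1=0 clk=0
  Δ1: clk:0→1
  Δ2: w2:1→0, w3:1→0
  Δ3: w4:1→0, w0:0→1, w1:0→1
  Δ4: w4:0→1, w1:1→0
  Δ5: w1:0→1
  (5Δ to stable)
t=3 Δ0: w2=0 w3=0 w4=1 w0=1 w1=1 clk=1
  Δ1: clk:1→0
  (1Δ to stable)
t=4 Δ0: w2=0 w3=0 w4=1 w0=1 w1=1 clk=0
  Δ1: clk:0→1
  Δ2: w3:0→1
  Δ3: w0:1→0
  (3Δ to stable)
t=5 Δ0: w2=0 w3=1 w4=1 w0=0 w1=1 clk=1
  Δ1: clk:1→0
  (1Δ to stable)
t=6 Δ0: w2=0 w3=1 w4=1 w0=0 w1=1 clk=0
  Δ1: clk:0→1
  Δ2: w2:0→1
  Δ3: w1:1→0
  (3Δ to stable)
t=7 Δ0: w2=1 w3=1 w4=1 w0=0 w1=0 clk=1
  Δ1: clk:1→0
  (1Δ to stable)
t=8 Δ0: w2=1 w3=1 w4=1 w0=0 w1=0 clk=0
  Δ1: clk:0→1
  Δ2: w2:1→0, w3:1→0
  Δ3: w4:1→0, w0:0→1, w1:0→1
  Δ4: w4:0→1, w1:1→0
  Δ5: w1:0→1
  (5Δ to stable)
t=9 Δ0: w2=0 w3=0 w4=1 w0=1 w1=1 clk=1
  Δ1: clk:1→0
  (1Δ to stable)
t=10 Δ0: w2=0 w3=0 w4=1 w0=1 w1=1 clk=0
  Δ1: clk:0→1
  Δ2: w3:0→1
  Δ3: w0:1→0
  (3Δ to stable)
t=11 Δ0: w2=0 w3=1 w4=1 w0=0 w1=1 clk=1
  Δ1: clk:1→0
  (1Δ to stable)
t=12 Δ0: w2=0 w3=1 w4=1 w0=0 w1=1 clk=0
  Δ1: clk:0→1
  Δ2: w2:0→1
  Δ3: w1:1→0
  (3Δ to stable)

3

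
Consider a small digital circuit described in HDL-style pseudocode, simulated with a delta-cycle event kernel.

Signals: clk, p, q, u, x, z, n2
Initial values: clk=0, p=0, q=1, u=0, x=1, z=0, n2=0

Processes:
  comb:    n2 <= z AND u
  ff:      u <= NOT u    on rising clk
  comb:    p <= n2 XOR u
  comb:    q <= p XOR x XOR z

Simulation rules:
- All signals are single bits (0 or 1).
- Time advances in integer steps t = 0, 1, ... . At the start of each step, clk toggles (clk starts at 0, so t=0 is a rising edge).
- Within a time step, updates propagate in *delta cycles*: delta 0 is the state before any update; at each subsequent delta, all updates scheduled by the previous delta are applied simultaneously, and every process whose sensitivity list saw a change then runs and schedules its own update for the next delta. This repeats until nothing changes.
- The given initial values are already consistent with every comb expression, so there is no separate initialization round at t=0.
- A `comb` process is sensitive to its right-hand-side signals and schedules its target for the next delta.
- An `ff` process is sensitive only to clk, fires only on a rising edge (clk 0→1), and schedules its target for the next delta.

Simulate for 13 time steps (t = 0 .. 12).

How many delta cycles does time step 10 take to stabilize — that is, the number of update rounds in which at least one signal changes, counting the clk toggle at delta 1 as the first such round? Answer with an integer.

4

[bits: clk,n2,z,u,p,q,x]
t=0: Δ0=0000011 Δ1=1000011 Δ2=1001011 Δ3=1001111 Δ4=1001101 | 4Δ
t=1: Δ0=1001101 Δ1=0001101 | 1Δ
t=2: Δ0=0001101 Δ1=1001101 Δ2=1000101 Δ3=1000001 Δ4=1000011 | 4Δ
t=3: Δ0=1000011 Δ1=0000011 | 1Δ
t=4: Δ0=0000011 Δ1=1000011 Δ2=1001011 Δ3=1001111 Δ4=1001101 | 4Δ
t=5: Δ0=1001101 Δ1=0001101 | 1Δ
t=6: Δ0=0001101 Δ1=1001101 Δ2=1000101 Δ3=1000001 Δ4=1000011 | 4Δ
t=7: Δ0=1000011 Δ1=0000011 | 1Δ
t=8: Δ0=0000011 Δ1=1000011 Δ2=1001011 Δ3=1001111 Δ4=1001101 | 4Δ
t=9: Δ0=1001101 Δ1=0001101 | 1Δ
t=10: Δ0=0001101 Δ1=1001101 Δ2=1000101 Δ3=1000001 Δ4=1000011 | 4Δ
t=11: Δ0=1000011 Δ1=0000011 | 1Δ
t=12: Δ0=0000011 Δ1=1000011 Δ2=1001011 Δ3=1001111 Δ4=1001101 | 4Δ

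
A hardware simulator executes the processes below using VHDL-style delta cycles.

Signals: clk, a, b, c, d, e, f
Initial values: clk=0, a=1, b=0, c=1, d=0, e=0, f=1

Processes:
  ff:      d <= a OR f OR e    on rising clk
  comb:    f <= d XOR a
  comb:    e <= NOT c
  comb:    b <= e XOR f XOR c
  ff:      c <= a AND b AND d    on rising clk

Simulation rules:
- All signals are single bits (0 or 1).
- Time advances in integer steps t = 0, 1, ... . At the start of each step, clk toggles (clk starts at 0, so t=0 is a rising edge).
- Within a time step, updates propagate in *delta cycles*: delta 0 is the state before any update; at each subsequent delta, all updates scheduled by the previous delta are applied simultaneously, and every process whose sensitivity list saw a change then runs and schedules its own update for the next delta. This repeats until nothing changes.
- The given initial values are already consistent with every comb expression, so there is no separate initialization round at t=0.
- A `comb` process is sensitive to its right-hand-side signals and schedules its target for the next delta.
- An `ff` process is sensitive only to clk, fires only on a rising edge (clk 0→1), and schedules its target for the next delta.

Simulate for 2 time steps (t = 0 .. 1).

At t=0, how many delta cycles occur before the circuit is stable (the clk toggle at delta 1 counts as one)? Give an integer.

3

t=0 Δ0: e=0 d=0 b=0 a=1 f=1 c=1 clk=0
  Δ1: clk:0→1
  Δ2: d:0→1, c:1→0
  Δ3: e:0→1, b:0→1, f:1→0
  (3Δ to stable)
t=1 Δ0: e=1 d=1 b=1 a=1 f=0 c=0 clk=1
  Δ1: clk:1→0
  (1Δ to stable)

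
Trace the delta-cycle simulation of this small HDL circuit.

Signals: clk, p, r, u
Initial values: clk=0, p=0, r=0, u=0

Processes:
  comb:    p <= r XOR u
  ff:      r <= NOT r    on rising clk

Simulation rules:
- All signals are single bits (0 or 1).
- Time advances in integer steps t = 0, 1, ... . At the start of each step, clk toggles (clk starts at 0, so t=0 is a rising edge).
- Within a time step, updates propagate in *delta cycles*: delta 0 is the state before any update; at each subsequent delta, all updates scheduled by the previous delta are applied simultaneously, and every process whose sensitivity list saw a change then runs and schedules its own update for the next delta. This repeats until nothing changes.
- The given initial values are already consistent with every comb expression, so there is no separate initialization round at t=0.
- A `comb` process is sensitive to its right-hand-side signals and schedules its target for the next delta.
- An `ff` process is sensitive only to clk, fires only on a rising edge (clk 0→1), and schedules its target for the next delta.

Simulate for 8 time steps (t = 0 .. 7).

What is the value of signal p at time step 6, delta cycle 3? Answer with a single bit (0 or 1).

0

t=0 Δ0: clk=0 r=0 u=0 p=0
  Δ1: clk:0→1
  Δ2: r:0→1
  Δ3: p:0→1
  (3Δ to stable)
t=1 Δ0: clk=1 r=1 u=0 p=1
  Δ1: clk:1→0
  (1Δ to stable)
t=2 Δ0: clk=0 r=1 u=0 p=1
  Δ1: clk:0→1
  Δ2: r:1→0
  Δ3: p:1→0
  (3Δ to stable)
t=3 Δ0: clk=1 r=0 u=0 p=0
  Δ1: clk:1→0
  (1Δ to stable)
t=4 Δ0: clk=0 r=0 u=0 p=0
  Δ1: clk:0→1
  Δ2: r:0→1
  Δ3: p:0→1
  (3Δ to stable)
t=5 Δ0: clk=1 r=1 u=0 p=1
  Δ1: clk:1→0
  (1Δ to stable)
t=6 Δ0: clk=0 r=1 u=0 p=1
  Δ1: clk:0→1
  Δ2: r:1→0
  Δ3: p:1→0
  (3Δ to stable)
t=7 Δ0: clk=1 r=0 u=0 p=0
  Δ1: clk:1→0
  (1Δ to stable)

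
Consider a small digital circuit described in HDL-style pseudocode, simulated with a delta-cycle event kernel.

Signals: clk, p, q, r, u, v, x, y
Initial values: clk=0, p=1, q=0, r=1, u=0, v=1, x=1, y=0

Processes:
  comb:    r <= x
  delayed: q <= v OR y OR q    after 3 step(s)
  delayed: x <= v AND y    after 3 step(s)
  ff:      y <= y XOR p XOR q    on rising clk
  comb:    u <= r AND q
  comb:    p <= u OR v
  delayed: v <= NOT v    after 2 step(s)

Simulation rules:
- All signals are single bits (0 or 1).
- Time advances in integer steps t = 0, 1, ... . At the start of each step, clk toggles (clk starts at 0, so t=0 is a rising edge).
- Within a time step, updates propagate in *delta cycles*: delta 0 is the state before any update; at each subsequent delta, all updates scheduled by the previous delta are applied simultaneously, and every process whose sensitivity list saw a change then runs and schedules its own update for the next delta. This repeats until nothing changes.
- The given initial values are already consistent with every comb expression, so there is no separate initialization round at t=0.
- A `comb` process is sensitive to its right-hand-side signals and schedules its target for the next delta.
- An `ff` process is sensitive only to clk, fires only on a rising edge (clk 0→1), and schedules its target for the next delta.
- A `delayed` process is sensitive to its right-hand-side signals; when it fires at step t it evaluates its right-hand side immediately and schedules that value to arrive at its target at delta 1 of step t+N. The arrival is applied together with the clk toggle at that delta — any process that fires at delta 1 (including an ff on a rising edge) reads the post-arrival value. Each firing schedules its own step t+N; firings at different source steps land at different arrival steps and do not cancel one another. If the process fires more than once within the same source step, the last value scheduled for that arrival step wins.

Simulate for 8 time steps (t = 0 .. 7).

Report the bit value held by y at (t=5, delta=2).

t=0 Δ0: x=1 q=0 r=1 p=1 y=0 clk=0 u=0 v=1
  Δ1: clk:0→1
  Δ2: y:0→1
  (2Δ to stable)
t=1 Δ0: x=1 q=0 r=1 p=1 y=1 clk=1 u=0 v=1
  Δ1: clk:1→0
  (1Δ to stable)
t=2 Δ0: x=1 q=0 r=1 p=1 y=1 clk=0 u=0 v=1
  Δ1: clk:0→1
  Δ2: y:1→0
  (2Δ to stable)
t=3 Δ0: x=1 q=0 r=1 p=1 y=0 clk=1 u=0 v=1
  Δ1: q:0→1, clk:1→0
  Δ2: u:0→1
  (2Δ to stable)
t=4 Δ0: x=1 q=1 r=1 p=1 y=0 clk=0 u=1 v=1
  Δ1: clk:0→1
  (1Δ to stable)
t=5 Δ0: x=1 q=1 r=1 p=1 y=0 clk=1 u=1 v=1
  Δ1: x:1→0, clk:1→0
  Δ2: r:1→0
  Δ3: u:1→0
  (3Δ to stable)
t=6 Δ0: x=0 q=1 r=0 p=1 y=0 clk=0 u=0 v=1
  Δ1: clk:0→1
  (1Δ to stable)
t=7 Δ0: x=0 q=1 r=0 p=1 y=0 clk=1 u=0 v=1
  Δ1: clk:1→0
  (1Δ to stable)

0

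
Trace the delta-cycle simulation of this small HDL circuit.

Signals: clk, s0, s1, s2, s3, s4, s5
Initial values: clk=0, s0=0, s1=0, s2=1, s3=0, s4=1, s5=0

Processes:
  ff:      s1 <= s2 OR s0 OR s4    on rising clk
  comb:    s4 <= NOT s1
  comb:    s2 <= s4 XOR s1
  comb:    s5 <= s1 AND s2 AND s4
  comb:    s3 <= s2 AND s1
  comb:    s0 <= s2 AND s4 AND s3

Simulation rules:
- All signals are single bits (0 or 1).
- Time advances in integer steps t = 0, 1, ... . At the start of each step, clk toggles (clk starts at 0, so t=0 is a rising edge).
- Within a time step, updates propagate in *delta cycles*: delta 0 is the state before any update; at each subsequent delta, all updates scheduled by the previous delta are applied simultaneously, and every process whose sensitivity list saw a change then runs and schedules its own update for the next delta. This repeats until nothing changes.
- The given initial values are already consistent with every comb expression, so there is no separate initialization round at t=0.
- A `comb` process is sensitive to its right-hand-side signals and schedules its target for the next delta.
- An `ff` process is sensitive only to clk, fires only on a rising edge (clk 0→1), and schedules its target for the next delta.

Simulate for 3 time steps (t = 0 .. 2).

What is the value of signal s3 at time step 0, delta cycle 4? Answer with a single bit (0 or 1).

t0.Δ0 s3=0 s4=1 s1=0 clk=0 s2=1 s5=0 s0=0
t0.Δ1 s3=0 s4=1 s1=0 clk=1 s2=1 s5=0 s0=0
t0.Δ2 s3=0 s4=1 s1=1 clk=1 s2=1 s5=0 s0=0
t0.Δ3 s3=1 s4=0 s1=1 clk=1 s2=0 s5=1 s0=0
t0.Δ4 s3=0 s4=0 s1=1 clk=1 s2=1 s5=0 s0=0
t0.Δ5 s3=1 s4=0 s1=1 clk=1 s2=1 s5=0 s0=0
t1.Δ0 s3=1 s4=0 s1=1 clk=1 s2=1 s5=0 s0=0
t1.Δ1 s3=1 s4=0 s1=1 clk=0 s2=1 s5=0 s0=0
t2.Δ0 s3=1 s4=0 s1=1 clk=0 s2=1 s5=0 s0=0
t2.Δ1 s3=1 s4=0 s1=1 clk=1 s2=1 s5=0 s0=0

0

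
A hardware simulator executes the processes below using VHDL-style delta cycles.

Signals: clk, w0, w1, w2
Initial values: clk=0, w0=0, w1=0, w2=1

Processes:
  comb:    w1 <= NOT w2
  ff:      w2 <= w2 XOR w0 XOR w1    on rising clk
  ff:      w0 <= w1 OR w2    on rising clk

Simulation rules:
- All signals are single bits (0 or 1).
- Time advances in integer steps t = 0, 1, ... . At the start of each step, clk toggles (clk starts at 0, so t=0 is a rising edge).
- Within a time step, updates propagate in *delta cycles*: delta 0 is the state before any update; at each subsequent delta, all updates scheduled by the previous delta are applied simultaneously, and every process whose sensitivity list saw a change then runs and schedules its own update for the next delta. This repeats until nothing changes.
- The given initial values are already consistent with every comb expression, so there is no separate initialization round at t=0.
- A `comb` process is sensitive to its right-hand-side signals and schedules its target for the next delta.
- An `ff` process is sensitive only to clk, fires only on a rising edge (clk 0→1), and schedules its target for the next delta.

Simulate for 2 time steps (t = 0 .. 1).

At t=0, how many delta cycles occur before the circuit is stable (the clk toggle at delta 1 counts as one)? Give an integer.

2

[bits: w0,w2,w1,clk]
t=0: Δ0=0100 Δ1=0101 Δ2=1101 | 2Δ
t=1: Δ0=1101 Δ1=1100 | 1Δ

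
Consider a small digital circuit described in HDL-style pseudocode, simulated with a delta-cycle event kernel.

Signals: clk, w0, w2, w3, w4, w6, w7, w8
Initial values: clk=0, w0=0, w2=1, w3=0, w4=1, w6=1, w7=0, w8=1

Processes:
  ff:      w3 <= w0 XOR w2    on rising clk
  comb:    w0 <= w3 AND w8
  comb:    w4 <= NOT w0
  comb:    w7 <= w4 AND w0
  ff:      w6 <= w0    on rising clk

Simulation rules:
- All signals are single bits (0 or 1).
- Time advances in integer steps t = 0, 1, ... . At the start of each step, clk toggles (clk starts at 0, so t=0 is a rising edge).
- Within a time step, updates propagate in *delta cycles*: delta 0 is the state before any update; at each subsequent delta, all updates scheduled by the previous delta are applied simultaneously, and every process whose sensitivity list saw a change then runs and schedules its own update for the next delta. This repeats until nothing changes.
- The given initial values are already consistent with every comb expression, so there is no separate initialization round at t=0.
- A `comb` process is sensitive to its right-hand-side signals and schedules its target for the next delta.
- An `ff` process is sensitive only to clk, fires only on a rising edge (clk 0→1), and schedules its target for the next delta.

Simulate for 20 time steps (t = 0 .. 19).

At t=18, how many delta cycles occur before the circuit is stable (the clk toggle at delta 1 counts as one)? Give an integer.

4

t0.Δ0 w8=1 w7=0 w4=1 clk=0 w3=0 w0=0 w2=1 w6=1
t0.Δ1 w8=1 w7=0 w4=1 clk=1 w3=0 w0=0 w2=1 w6=1
t0.Δ2 w8=1 w7=0 w4=1 clk=1 w3=1 w0=0 w2=1 w6=0
t0.Δ3 w8=1 w7=0 w4=1 clk=1 w3=1 w0=1 w2=1 w6=0
t0.Δ4 w8=1 w7=1 w4=0 clk=1 w3=1 w0=1 w2=1 w6=0
t0.Δ5 w8=1 w7=0 w4=0 clk=1 w3=1 w0=1 w2=1 w6=0
t1.Δ0 w8=1 w7=0 w4=0 clk=1 w3=1 w0=1 w2=1 w6=0
t1.Δ1 w8=1 w7=0 w4=0 clk=0 w3=1 w0=1 w2=1 w6=0
t2.Δ0 w8=1 w7=0 w4=0 clk=0 w3=1 w0=1 w2=1 w6=0
t2.Δ1 w8=1 w7=0 w4=0 clk=1 w3=1 w0=1 w2=1 w6=0
t2.Δ2 w8=1 w7=0 w4=0 clk=1 w3=0 w0=1 w2=1 w6=1
t2.Δ3 w8=1 w7=0 w4=0 clk=1 w3=0 w0=0 w2=1 w6=1
t2.Δ4 w8=1 w7=0 w4=1 clk=1 w3=0 w0=0 w2=1 w6=1
t3.Δ0 w8=1 w7=0 w4=1 clk=1 w3=0 w0=0 w2=1 w6=1
t3.Δ1 w8=1 w7=0 w4=1 clk=0 w3=0 w0=0 w2=1 w6=1
t4.Δ0 w8=1 w7=0 w4=1 clk=0 w3=0 w0=0 w2=1 w6=1
t4.Δ1 w8=1 w7=0 w4=1 clk=1 w3=0 w0=0 w2=1 w6=1
t4.Δ2 w8=1 w7=0 w4=1 clk=1 w3=1 w0=0 w2=1 w6=0
t4.Δ3 w8=1 w7=0 w4=1 clk=1 w3=1 w0=1 w2=1 w6=0
t4.Δ4 w8=1 w7=1 w4=0 clk=1 w3=1 w0=1 w2=1 w6=0
t4.Δ5 w8=1 w7=0 w4=0 clk=1 w3=1 w0=1 w2=1 w6=0
t5.Δ0 w8=1 w7=0 w4=0 clk=1 w3=1 w0=1 w2=1 w6=0
t5.Δ1 w8=1 w7=0 w4=0 clk=0 w3=1 w0=1 w2=1 w6=0
t6.Δ0 w8=1 w7=0 w4=0 clk=0 w3=1 w0=1 w2=1 w6=0
t6.Δ1 w8=1 w7=0 w4=0 clk=1 w3=1 w0=1 w2=1 w6=0
t6.Δ2 w8=1 w7=0 w4=0 clk=1 w3=0 w0=1 w2=1 w6=1
t6.Δ3 w8=1 w7=0 w4=0 clk=1 w3=0 w0=0 w2=1 w6=1
t6.Δ4 w8=1 w7=0 w4=1 clk=1 w3=0 w0=0 w2=1 w6=1
t7.Δ0 w8=1 w7=0 w4=1 clk=1 w3=0 w0=0 w2=1 w6=1
t7.Δ1 w8=1 w7=0 w4=1 clk=0 w3=0 w0=0 w2=1 w6=1
t8.Δ0 w8=1 w7=0 w4=1 clk=0 w3=0 w0=0 w2=1 w6=1
t8.Δ1 w8=1 w7=0 w4=1 clk=1 w3=0 w0=0 w2=1 w6=1
t8.Δ2 w8=1 w7=0 w4=1 clk=1 w3=1 w0=0 w2=1 w6=0
t8.Δ3 w8=1 w7=0 w4=1 clk=1 w3=1 w0=1 w2=1 w6=0
t8.Δ4 w8=1 w7=1 w4=0 clk=1 w3=1 w0=1 w2=1 w6=0
t8.Δ5 w8=1 w7=0 w4=0 clk=1 w3=1 w0=1 w2=1 w6=0
t9.Δ0 w8=1 w7=0 w4=0 clk=1 w3=1 w0=1 w2=1 w6=0
t9.Δ1 w8=1 w7=0 w4=0 clk=0 w3=1 w0=1 w2=1 w6=0
t10.Δ0 w8=1 w7=0 w4=0 clk=0 w3=1 w0=1 w2=1 w6=0
t10.Δ1 w8=1 w7=0 w4=0 clk=1 w3=1 w0=1 w2=1 w6=0
t10.Δ2 w8=1 w7=0 w4=0 clk=1 w3=0 w0=1 w2=1 w6=1
t10.Δ3 w8=1 w7=0 w4=0 clk=1 w3=0 w0=0 w2=1 w6=1
t10.Δ4 w8=1 w7=0 w4=1 clk=1 w3=0 w0=0 w2=1 w6=1
t11.Δ0 w8=1 w7=0 w4=1 clk=1 w3=0 w0=0 w2=1 w6=1
t11.Δ1 w8=1 w7=0 w4=1 clk=0 w3=0 w0=0 w2=1 w6=1
t12.Δ0 w8=1 w7=0 w4=1 clk=0 w3=0 w0=0 w2=1 w6=1
t12.Δ1 w8=1 w7=0 w4=1 clk=1 w3=0 w0=0 w2=1 w6=1
t12.Δ2 w8=1 w7=0 w4=1 clk=1 w3=1 w0=0 w2=1 w6=0
t12.Δ3 w8=1 w7=0 w4=1 clk=1 w3=1 w0=1 w2=1 w6=0
t12.Δ4 w8=1 w7=1 w4=0 clk=1 w3=1 w0=1 w2=1 w6=0
t12.Δ5 w8=1 w7=0 w4=0 clk=1 w3=1 w0=1 w2=1 w6=0
t13.Δ0 w8=1 w7=0 w4=0 clk=1 w3=1 w0=1 w2=1 w6=0
t13.Δ1 w8=1 w7=0 w4=0 clk=0 w3=1 w0=1 w2=1 w6=0
t14.Δ0 w8=1 w7=0 w4=0 clk=0 w3=1 w0=1 w2=1 w6=0
t14.Δ1 w8=1 w7=0 w4=0 clk=1 w3=1 w0=1 w2=1 w6=0
t14.Δ2 w8=1 w7=0 w4=0 clk=1 w3=0 w0=1 w2=1 w6=1
t14.Δ3 w8=1 w7=0 w4=0 clk=1 w3=0 w0=0 w2=1 w6=1
t14.Δ4 w8=1 w7=0 w4=1 clk=1 w3=0 w0=0 w2=1 w6=1
t15.Δ0 w8=1 w7=0 w4=1 clk=1 w3=0 w0=0 w2=1 w6=1
t15.Δ1 w8=1 w7=0 w4=1 clk=0 w3=0 w0=0 w2=1 w6=1
t16.Δ0 w8=1 w7=0 w4=1 clk=0 w3=0 w0=0 w2=1 w6=1
t16.Δ1 w8=1 w7=0 w4=1 clk=1 w3=0 w0=0 w2=1 w6=1
t16.Δ2 w8=1 w7=0 w4=1 clk=1 w3=1 w0=0 w2=1 w6=0
t16.Δ3 w8=1 w7=0 w4=1 clk=1 w3=1 w0=1 w2=1 w6=0
t16.Δ4 w8=1 w7=1 w4=0 clk=1 w3=1 w0=1 w2=1 w6=0
t16.Δ5 w8=1 w7=0 w4=0 clk=1 w3=1 w0=1 w2=1 w6=0
t17.Δ0 w8=1 w7=0 w4=0 clk=1 w3=1 w0=1 w2=1 w6=0
t17.Δ1 w8=1 w7=0 w4=0 clk=0 w3=1 w0=1 w2=1 w6=0
t18.Δ0 w8=1 w7=0 w4=0 clk=0 w3=1 w0=1 w2=1 w6=0
t18.Δ1 w8=1 w7=0 w4=0 clk=1 w3=1 w0=1 w2=1 w6=0
t18.Δ2 w8=1 w7=0 w4=0 clk=1 w3=0 w0=1 w2=1 w6=1
t18.Δ3 w8=1 w7=0 w4=0 clk=1 w3=0 w0=0 w2=1 w6=1
t18.Δ4 w8=1 w7=0 w4=1 clk=1 w3=0 w0=0 w2=1 w6=1
t19.Δ0 w8=1 w7=0 w4=1 clk=1 w3=0 w0=0 w2=1 w6=1
t19.Δ1 w8=1 w7=0 w4=1 clk=0 w3=0 w0=0 w2=1 w6=1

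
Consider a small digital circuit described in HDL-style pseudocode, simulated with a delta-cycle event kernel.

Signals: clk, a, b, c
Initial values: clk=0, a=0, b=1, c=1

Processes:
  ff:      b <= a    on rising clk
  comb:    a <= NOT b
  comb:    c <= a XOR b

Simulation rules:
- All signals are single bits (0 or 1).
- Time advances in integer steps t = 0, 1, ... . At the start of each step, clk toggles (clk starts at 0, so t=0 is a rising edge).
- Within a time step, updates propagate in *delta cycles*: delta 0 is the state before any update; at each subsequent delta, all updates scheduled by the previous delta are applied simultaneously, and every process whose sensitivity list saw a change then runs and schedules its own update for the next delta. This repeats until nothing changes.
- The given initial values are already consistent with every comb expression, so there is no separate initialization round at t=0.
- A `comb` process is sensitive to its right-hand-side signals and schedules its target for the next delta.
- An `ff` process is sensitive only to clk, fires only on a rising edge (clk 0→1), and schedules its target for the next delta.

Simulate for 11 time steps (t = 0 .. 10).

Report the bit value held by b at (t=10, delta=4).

1

t0.Δ0 c=1 clk=0 a=0 b=1
t0.Δ1 c=1 clk=1 a=0 b=1
t0.Δ2 c=1 clk=1 a=0 b=0
t0.Δ3 c=0 clk=1 a=1 b=0
t0.Δ4 c=1 clk=1 a=1 b=0
t1.Δ0 c=1 clk=1 a=1 b=0
t1.Δ1 c=1 clk=0 a=1 b=0
t2.Δ0 c=1 clk=0 a=1 b=0
t2.Δ1 c=1 clk=1 a=1 b=0
t2.Δ2 c=1 clk=1 a=1 b=1
t2.Δ3 c=0 clk=1 a=0 b=1
t2.Δ4 c=1 clk=1 a=0 b=1
t3.Δ0 c=1 clk=1 a=0 b=1
t3.Δ1 c=1 clk=0 a=0 b=1
t4.Δ0 c=1 clk=0 a=0 b=1
t4.Δ1 c=1 clk=1 a=0 b=1
t4.Δ2 c=1 clk=1 a=0 b=0
t4.Δ3 c=0 clk=1 a=1 b=0
t4.Δ4 c=1 clk=1 a=1 b=0
t5.Δ0 c=1 clk=1 a=1 b=0
t5.Δ1 c=1 clk=0 a=1 b=0
t6.Δ0 c=1 clk=0 a=1 b=0
t6.Δ1 c=1 clk=1 a=1 b=0
t6.Δ2 c=1 clk=1 a=1 b=1
t6.Δ3 c=0 clk=1 a=0 b=1
t6.Δ4 c=1 clk=1 a=0 b=1
t7.Δ0 c=1 clk=1 a=0 b=1
t7.Δ1 c=1 clk=0 a=0 b=1
t8.Δ0 c=1 clk=0 a=0 b=1
t8.Δ1 c=1 clk=1 a=0 b=1
t8.Δ2 c=1 clk=1 a=0 b=0
t8.Δ3 c=0 clk=1 a=1 b=0
t8.Δ4 c=1 clk=1 a=1 b=0
t9.Δ0 c=1 clk=1 a=1 b=0
t9.Δ1 c=1 clk=0 a=1 b=0
t10.Δ0 c=1 clk=0 a=1 b=0
t10.Δ1 c=1 clk=1 a=1 b=0
t10.Δ2 c=1 clk=1 a=1 b=1
t10.Δ3 c=0 clk=1 a=0 b=1
t10.Δ4 c=1 clk=1 a=0 b=1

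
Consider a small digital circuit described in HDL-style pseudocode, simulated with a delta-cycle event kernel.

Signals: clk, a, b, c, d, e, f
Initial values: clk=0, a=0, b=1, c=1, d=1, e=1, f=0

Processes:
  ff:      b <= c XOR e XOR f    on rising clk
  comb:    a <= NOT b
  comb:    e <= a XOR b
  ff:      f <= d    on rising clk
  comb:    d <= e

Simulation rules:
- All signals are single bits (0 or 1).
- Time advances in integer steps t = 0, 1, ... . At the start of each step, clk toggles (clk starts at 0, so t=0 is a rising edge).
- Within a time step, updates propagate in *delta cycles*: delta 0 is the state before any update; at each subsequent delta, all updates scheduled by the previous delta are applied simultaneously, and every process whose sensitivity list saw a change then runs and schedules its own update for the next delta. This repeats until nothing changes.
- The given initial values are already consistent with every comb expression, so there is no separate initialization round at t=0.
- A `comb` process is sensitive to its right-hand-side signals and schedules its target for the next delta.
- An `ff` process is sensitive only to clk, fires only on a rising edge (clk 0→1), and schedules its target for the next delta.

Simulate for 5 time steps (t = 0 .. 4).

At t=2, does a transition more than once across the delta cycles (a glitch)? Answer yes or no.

no

t=0 Δ0: d=1 clk=0 c=1 f=0 b=1 a=0 e=1
  Δ1: clk:0→1
  Δ2: f:0→1, b:1→0
  Δ3: a:0→1, e:1→0
  Δ4: d:1→0, e:0→1
  Δ5: d:0→1
  (5Δ to stable)
t=1 Δ0: d=1 clk=1 c=1 f=1 b=0 a=1 e=1
  Δ1: clk:1→0
  (1Δ to stable)
t=2 Δ0: d=1 clk=0 c=1 f=1 b=0 a=1 e=1
  Δ1: clk:0→1
  Δ2: b:0→1
  Δ3: a:1→0, e:1→0
  Δ4: d:1→0, e:0→1
  Δ5: d:0→1
  (5Δ to stable)
t=3 Δ0: d=1 clk=1 c=1 f=1 b=1 a=0 e=1
  Δ1: clk:1→0
  (1Δ to stable)
t=4 Δ0: d=1 clk=0 c=1 f=1 b=1 a=0 e=1
  Δ1: clk:0→1
  (1Δ to stable)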